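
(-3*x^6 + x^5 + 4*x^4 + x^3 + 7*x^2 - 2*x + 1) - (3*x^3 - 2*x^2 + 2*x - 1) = -3*x^6 + x^5 + 4*x^4 - 2*x^3 + 9*x^2 - 4*x + 2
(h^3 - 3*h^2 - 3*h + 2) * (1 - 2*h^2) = -2*h^5 + 6*h^4 + 7*h^3 - 7*h^2 - 3*h + 2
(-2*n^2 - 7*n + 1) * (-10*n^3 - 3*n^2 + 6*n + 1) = 20*n^5 + 76*n^4 - n^3 - 47*n^2 - n + 1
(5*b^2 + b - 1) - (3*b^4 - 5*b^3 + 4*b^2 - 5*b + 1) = -3*b^4 + 5*b^3 + b^2 + 6*b - 2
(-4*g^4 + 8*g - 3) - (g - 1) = -4*g^4 + 7*g - 2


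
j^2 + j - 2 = (j - 1)*(j + 2)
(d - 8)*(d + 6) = d^2 - 2*d - 48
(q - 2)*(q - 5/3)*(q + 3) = q^3 - 2*q^2/3 - 23*q/3 + 10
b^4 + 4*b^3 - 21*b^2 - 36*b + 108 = (b - 3)*(b - 2)*(b + 3)*(b + 6)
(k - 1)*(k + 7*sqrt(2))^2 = k^3 - k^2 + 14*sqrt(2)*k^2 - 14*sqrt(2)*k + 98*k - 98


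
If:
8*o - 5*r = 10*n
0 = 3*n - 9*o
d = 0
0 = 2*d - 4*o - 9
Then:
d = 0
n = -27/4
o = -9/4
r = 99/10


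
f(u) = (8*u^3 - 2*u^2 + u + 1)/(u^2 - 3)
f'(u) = -2*u*(8*u^3 - 2*u^2 + u + 1)/(u^2 - 3)^2 + (24*u^2 - 4*u + 1)/(u^2 - 3) = (8*u^4 - 73*u^2 + 10*u - 3)/(u^4 - 6*u^2 + 9)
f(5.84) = 49.25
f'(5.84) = 7.10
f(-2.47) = -43.29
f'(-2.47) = -18.23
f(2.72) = 34.08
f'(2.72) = -4.03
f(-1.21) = 11.27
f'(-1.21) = -44.44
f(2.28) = 39.89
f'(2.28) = -29.69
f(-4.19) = -43.06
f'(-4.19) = 5.38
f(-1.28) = 14.93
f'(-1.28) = -61.45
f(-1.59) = 80.11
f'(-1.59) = -684.01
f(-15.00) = -123.71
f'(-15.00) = 7.88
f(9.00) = 72.82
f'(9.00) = 7.67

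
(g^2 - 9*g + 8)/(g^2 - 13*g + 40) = (g - 1)/(g - 5)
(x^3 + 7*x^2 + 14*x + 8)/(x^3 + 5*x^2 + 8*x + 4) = (x + 4)/(x + 2)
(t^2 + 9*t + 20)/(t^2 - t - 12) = (t^2 + 9*t + 20)/(t^2 - t - 12)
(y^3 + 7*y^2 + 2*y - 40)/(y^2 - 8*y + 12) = (y^2 + 9*y + 20)/(y - 6)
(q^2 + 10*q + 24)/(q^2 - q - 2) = (q^2 + 10*q + 24)/(q^2 - q - 2)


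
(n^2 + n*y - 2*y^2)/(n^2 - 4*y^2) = (-n + y)/(-n + 2*y)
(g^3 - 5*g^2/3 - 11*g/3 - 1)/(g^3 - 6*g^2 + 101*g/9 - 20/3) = 3*(3*g^2 + 4*g + 1)/(9*g^2 - 27*g + 20)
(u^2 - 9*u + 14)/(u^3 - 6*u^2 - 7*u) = (u - 2)/(u*(u + 1))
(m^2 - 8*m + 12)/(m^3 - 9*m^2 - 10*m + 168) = (m - 2)/(m^2 - 3*m - 28)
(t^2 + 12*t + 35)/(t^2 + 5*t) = (t + 7)/t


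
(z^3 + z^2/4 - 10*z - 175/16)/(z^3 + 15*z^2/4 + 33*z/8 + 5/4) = (4*z^2 - 4*z - 35)/(2*(2*z^2 + 5*z + 2))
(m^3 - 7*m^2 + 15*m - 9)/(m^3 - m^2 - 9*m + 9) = (m - 3)/(m + 3)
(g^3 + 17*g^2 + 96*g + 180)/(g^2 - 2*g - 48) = (g^2 + 11*g + 30)/(g - 8)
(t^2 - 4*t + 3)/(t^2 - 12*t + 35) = (t^2 - 4*t + 3)/(t^2 - 12*t + 35)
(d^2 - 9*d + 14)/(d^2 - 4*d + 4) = (d - 7)/(d - 2)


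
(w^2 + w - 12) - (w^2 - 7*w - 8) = 8*w - 4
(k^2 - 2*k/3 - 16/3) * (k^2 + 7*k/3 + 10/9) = k^4 + 5*k^3/3 - 52*k^2/9 - 356*k/27 - 160/27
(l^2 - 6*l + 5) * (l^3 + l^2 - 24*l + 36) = l^5 - 5*l^4 - 25*l^3 + 185*l^2 - 336*l + 180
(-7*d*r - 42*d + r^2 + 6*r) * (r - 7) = -7*d*r^2 + 7*d*r + 294*d + r^3 - r^2 - 42*r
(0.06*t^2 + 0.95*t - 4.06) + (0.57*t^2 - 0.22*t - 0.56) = 0.63*t^2 + 0.73*t - 4.62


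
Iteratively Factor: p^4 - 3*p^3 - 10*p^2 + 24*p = (p - 4)*(p^3 + p^2 - 6*p) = (p - 4)*(p - 2)*(p^2 + 3*p) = (p - 4)*(p - 2)*(p + 3)*(p)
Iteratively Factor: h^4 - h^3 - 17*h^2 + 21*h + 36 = (h - 3)*(h^3 + 2*h^2 - 11*h - 12) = (h - 3)*(h + 4)*(h^2 - 2*h - 3) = (h - 3)*(h + 1)*(h + 4)*(h - 3)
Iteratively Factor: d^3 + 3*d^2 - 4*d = (d - 1)*(d^2 + 4*d) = d*(d - 1)*(d + 4)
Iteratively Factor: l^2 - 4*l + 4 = (l - 2)*(l - 2)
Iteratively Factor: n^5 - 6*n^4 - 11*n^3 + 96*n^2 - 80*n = (n - 5)*(n^4 - n^3 - 16*n^2 + 16*n) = (n - 5)*(n - 1)*(n^3 - 16*n) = n*(n - 5)*(n - 1)*(n^2 - 16) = n*(n - 5)*(n - 1)*(n + 4)*(n - 4)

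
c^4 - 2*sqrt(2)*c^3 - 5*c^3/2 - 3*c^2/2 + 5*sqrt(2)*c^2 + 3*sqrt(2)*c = c*(c - 3)*(c + 1/2)*(c - 2*sqrt(2))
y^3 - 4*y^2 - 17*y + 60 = (y - 5)*(y - 3)*(y + 4)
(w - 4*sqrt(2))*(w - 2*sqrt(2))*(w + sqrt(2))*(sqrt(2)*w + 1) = sqrt(2)*w^4 - 9*w^3 - sqrt(2)*w^2 + 36*w + 16*sqrt(2)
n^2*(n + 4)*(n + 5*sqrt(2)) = n^4 + 4*n^3 + 5*sqrt(2)*n^3 + 20*sqrt(2)*n^2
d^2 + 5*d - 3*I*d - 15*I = (d + 5)*(d - 3*I)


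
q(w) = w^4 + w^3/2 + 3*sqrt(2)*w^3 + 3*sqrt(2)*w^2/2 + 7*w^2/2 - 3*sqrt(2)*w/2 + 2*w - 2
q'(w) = 4*w^3 + 3*w^2/2 + 9*sqrt(2)*w^2 + 3*sqrt(2)*w + 7*w - 3*sqrt(2)/2 + 2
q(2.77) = 200.47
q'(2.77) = 225.21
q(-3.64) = 19.74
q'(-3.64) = -45.44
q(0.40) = -0.82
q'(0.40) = 6.91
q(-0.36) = -1.43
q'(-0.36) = -2.51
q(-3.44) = 11.91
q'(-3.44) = -33.26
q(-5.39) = 263.34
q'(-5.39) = -273.73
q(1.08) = 11.76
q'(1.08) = 33.66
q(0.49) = -0.09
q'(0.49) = 9.27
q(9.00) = 10470.62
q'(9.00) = 4169.52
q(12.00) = 29737.30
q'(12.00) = 9095.61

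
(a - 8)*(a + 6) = a^2 - 2*a - 48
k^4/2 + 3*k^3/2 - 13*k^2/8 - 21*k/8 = k*(k/2 + 1/2)*(k - 3/2)*(k + 7/2)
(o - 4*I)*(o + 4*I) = o^2 + 16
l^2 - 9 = (l - 3)*(l + 3)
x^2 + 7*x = x*(x + 7)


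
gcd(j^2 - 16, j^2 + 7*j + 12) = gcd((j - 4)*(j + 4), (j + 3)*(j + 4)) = j + 4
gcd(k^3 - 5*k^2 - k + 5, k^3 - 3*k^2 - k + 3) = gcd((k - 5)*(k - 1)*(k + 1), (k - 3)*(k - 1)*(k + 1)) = k^2 - 1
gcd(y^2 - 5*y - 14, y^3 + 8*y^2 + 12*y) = y + 2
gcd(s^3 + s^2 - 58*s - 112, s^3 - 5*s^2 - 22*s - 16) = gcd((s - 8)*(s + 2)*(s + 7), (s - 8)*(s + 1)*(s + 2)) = s^2 - 6*s - 16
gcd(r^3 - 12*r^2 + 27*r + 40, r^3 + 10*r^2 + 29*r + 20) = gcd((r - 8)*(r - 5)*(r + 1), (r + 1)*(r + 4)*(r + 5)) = r + 1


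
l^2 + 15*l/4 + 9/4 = (l + 3/4)*(l + 3)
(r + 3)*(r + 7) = r^2 + 10*r + 21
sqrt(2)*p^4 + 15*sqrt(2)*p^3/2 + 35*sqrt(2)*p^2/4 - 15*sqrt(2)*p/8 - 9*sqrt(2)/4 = (p - 1/2)*(p + 3/2)*(p + 6)*(sqrt(2)*p + sqrt(2)/2)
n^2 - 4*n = n*(n - 4)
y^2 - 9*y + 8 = (y - 8)*(y - 1)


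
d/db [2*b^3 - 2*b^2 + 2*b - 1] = 6*b^2 - 4*b + 2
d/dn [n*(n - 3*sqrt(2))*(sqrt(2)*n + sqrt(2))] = 3*sqrt(2)*n^2 - 12*n + 2*sqrt(2)*n - 6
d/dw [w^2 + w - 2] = 2*w + 1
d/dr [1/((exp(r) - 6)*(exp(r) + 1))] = (5 - 2*exp(r))*exp(r)/(exp(4*r) - 10*exp(3*r) + 13*exp(2*r) + 60*exp(r) + 36)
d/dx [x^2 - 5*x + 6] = 2*x - 5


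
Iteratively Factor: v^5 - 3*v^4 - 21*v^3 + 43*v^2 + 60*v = (v - 3)*(v^4 - 21*v^2 - 20*v) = (v - 3)*(v + 4)*(v^3 - 4*v^2 - 5*v) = (v - 5)*(v - 3)*(v + 4)*(v^2 + v) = (v - 5)*(v - 3)*(v + 1)*(v + 4)*(v)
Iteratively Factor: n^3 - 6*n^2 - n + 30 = (n + 2)*(n^2 - 8*n + 15) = (n - 3)*(n + 2)*(n - 5)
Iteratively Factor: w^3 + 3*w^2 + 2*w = (w + 2)*(w^2 + w) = w*(w + 2)*(w + 1)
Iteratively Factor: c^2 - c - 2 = (c - 2)*(c + 1)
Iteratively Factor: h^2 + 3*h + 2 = (h + 2)*(h + 1)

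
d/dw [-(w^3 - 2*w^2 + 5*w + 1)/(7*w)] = -2*w/7 + 2/7 + 1/(7*w^2)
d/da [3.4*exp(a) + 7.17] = 3.4*exp(a)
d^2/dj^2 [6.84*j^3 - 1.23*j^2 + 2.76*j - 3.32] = 41.04*j - 2.46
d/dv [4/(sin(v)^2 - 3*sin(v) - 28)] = 4*(3 - 2*sin(v))*cos(v)/((sin(v) - 7)^2*(sin(v) + 4)^2)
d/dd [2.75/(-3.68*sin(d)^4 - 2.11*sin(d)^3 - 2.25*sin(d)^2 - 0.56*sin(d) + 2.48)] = (40.48*sin(d)^3 + 17.4075*sin(d)^2 + 12.375*sin(d) + 1.54)*cos(d)/(3.68*sin(d)^4 + 2.11*sin(d)^3 + 2.25*sin(d)^2 + 0.56*sin(d) - 2.48)^2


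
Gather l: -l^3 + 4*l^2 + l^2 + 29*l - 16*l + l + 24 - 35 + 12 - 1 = -l^3 + 5*l^2 + 14*l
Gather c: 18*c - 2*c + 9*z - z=16*c + 8*z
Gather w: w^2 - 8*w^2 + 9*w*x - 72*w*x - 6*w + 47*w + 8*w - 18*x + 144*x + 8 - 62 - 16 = -7*w^2 + w*(49 - 63*x) + 126*x - 70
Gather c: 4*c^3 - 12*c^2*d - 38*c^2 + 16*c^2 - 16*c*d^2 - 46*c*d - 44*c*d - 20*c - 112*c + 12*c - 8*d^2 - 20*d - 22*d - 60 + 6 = 4*c^3 + c^2*(-12*d - 22) + c*(-16*d^2 - 90*d - 120) - 8*d^2 - 42*d - 54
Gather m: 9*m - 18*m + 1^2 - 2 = -9*m - 1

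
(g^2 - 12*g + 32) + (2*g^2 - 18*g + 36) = 3*g^2 - 30*g + 68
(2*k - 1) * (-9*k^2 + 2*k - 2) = -18*k^3 + 13*k^2 - 6*k + 2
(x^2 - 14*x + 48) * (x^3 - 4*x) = x^5 - 14*x^4 + 44*x^3 + 56*x^2 - 192*x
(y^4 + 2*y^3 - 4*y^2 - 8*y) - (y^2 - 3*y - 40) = y^4 + 2*y^3 - 5*y^2 - 5*y + 40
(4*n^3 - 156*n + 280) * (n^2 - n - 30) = 4*n^5 - 4*n^4 - 276*n^3 + 436*n^2 + 4400*n - 8400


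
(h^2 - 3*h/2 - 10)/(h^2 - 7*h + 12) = (h + 5/2)/(h - 3)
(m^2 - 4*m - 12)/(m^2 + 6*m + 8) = (m - 6)/(m + 4)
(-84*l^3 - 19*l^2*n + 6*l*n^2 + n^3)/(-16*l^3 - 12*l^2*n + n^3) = (21*l^2 + 10*l*n + n^2)/(4*l^2 + 4*l*n + n^2)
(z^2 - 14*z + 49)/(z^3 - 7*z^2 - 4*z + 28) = (z - 7)/(z^2 - 4)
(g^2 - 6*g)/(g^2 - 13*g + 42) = g/(g - 7)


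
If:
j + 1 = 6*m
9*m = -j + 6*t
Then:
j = 12*t/5 - 3/5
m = 2*t/5 + 1/15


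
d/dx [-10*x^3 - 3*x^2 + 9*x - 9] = -30*x^2 - 6*x + 9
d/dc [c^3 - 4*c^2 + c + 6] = 3*c^2 - 8*c + 1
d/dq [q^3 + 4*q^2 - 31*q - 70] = 3*q^2 + 8*q - 31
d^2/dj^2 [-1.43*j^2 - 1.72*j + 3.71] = -2.86000000000000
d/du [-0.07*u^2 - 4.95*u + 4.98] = -0.14*u - 4.95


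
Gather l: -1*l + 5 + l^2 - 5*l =l^2 - 6*l + 5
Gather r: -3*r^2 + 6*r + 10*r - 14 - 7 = -3*r^2 + 16*r - 21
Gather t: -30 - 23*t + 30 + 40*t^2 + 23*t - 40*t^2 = 0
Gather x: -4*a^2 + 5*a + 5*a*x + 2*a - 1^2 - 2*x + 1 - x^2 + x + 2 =-4*a^2 + 7*a - x^2 + x*(5*a - 1) + 2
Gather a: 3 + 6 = 9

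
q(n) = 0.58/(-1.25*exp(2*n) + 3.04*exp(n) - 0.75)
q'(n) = 0.58*(2.5*exp(2*n) - 3.04*exp(n))/(-1.25*exp(2*n) + 3.04*exp(n) - 0.75)^2 = (1.45*exp(n) - 1.7632)*exp(n)/(1.25*exp(2*n) - 3.04*exp(n) + 0.75)^2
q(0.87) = -0.94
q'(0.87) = 10.70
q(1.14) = -0.17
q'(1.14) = 0.72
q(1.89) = -0.02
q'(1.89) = 0.04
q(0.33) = 0.55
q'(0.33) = 0.31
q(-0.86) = 1.86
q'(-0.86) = -4.98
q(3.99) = -0.00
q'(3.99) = 0.00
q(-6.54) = -0.78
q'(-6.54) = -0.00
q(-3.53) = -0.88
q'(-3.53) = -0.12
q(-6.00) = -0.78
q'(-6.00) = -0.00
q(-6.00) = -0.78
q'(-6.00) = -0.00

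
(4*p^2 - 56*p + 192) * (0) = 0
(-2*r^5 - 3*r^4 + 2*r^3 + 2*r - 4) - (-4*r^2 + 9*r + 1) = -2*r^5 - 3*r^4 + 2*r^3 + 4*r^2 - 7*r - 5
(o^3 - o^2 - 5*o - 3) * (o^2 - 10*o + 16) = o^5 - 11*o^4 + 21*o^3 + 31*o^2 - 50*o - 48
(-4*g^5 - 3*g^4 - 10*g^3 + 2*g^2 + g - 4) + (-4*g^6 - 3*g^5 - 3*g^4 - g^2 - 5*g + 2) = -4*g^6 - 7*g^5 - 6*g^4 - 10*g^3 + g^2 - 4*g - 2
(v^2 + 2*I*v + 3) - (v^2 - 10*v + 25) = 10*v + 2*I*v - 22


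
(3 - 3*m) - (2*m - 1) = 4 - 5*m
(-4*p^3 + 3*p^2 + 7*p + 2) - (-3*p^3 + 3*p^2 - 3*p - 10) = -p^3 + 10*p + 12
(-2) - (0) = -2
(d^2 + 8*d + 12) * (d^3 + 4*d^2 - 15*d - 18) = d^5 + 12*d^4 + 29*d^3 - 90*d^2 - 324*d - 216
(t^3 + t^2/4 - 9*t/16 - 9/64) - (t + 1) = t^3 + t^2/4 - 25*t/16 - 73/64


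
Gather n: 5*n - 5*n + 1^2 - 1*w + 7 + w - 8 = 0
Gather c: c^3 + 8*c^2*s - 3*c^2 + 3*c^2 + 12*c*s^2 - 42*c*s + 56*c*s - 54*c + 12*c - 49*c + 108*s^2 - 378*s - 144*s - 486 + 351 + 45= c^3 + 8*c^2*s + c*(12*s^2 + 14*s - 91) + 108*s^2 - 522*s - 90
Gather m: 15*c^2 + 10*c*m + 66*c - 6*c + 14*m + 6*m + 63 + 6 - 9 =15*c^2 + 60*c + m*(10*c + 20) + 60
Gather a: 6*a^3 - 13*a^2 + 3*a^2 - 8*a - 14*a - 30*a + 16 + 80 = 6*a^3 - 10*a^2 - 52*a + 96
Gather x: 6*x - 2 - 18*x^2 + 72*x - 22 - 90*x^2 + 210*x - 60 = -108*x^2 + 288*x - 84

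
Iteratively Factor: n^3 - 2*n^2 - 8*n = (n)*(n^2 - 2*n - 8) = n*(n - 4)*(n + 2)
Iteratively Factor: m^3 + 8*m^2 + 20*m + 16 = (m + 2)*(m^2 + 6*m + 8) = (m + 2)^2*(m + 4)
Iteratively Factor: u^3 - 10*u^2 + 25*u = (u - 5)*(u^2 - 5*u) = u*(u - 5)*(u - 5)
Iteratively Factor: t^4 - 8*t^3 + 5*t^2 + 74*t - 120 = (t - 2)*(t^3 - 6*t^2 - 7*t + 60) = (t - 4)*(t - 2)*(t^2 - 2*t - 15) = (t - 5)*(t - 4)*(t - 2)*(t + 3)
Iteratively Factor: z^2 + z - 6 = (z + 3)*(z - 2)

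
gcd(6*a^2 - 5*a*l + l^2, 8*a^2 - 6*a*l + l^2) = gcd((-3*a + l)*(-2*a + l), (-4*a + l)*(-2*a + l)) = 2*a - l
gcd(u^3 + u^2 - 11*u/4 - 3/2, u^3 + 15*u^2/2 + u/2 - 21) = u^2 + u/2 - 3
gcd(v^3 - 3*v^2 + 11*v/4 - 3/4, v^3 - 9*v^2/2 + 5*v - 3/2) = v^2 - 3*v/2 + 1/2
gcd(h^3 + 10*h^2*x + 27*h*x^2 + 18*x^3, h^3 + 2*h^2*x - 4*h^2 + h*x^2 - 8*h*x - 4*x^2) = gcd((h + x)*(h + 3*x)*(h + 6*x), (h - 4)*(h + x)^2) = h + x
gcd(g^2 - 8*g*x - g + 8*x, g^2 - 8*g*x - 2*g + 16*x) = -g + 8*x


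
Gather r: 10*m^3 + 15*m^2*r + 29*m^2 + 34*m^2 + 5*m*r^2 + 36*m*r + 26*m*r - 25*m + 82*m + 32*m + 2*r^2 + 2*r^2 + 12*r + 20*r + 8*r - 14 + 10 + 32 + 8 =10*m^3 + 63*m^2 + 89*m + r^2*(5*m + 4) + r*(15*m^2 + 62*m + 40) + 36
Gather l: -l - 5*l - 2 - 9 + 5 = -6*l - 6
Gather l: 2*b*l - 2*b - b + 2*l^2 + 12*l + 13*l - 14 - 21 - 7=-3*b + 2*l^2 + l*(2*b + 25) - 42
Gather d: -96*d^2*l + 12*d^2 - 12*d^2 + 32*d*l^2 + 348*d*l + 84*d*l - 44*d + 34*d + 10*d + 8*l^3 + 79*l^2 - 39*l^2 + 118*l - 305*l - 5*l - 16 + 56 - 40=-96*d^2*l + d*(32*l^2 + 432*l) + 8*l^3 + 40*l^2 - 192*l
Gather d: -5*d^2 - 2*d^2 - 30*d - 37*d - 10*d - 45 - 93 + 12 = -7*d^2 - 77*d - 126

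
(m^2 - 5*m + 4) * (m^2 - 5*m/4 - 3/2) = m^4 - 25*m^3/4 + 35*m^2/4 + 5*m/2 - 6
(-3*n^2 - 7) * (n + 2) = -3*n^3 - 6*n^2 - 7*n - 14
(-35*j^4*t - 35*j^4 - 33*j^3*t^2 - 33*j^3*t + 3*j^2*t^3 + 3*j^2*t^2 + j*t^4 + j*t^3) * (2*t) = -70*j^4*t^2 - 70*j^4*t - 66*j^3*t^3 - 66*j^3*t^2 + 6*j^2*t^4 + 6*j^2*t^3 + 2*j*t^5 + 2*j*t^4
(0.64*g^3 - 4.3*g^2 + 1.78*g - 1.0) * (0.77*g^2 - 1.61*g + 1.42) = 0.4928*g^5 - 4.3414*g^4 + 9.2024*g^3 - 9.7418*g^2 + 4.1376*g - 1.42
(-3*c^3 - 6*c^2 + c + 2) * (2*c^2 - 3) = -6*c^5 - 12*c^4 + 11*c^3 + 22*c^2 - 3*c - 6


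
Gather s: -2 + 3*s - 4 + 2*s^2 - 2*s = 2*s^2 + s - 6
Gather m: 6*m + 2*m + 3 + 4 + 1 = 8*m + 8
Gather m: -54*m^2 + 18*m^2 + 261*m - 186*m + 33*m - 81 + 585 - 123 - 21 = -36*m^2 + 108*m + 360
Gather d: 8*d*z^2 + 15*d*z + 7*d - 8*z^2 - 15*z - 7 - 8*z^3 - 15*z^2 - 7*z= d*(8*z^2 + 15*z + 7) - 8*z^3 - 23*z^2 - 22*z - 7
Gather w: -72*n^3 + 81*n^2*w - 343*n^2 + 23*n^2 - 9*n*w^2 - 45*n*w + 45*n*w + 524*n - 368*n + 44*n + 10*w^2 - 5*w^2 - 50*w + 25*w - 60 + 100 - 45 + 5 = -72*n^3 - 320*n^2 + 200*n + w^2*(5 - 9*n) + w*(81*n^2 - 25)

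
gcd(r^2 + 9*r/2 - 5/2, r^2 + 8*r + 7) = 1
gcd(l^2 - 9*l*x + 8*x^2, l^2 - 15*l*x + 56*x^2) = -l + 8*x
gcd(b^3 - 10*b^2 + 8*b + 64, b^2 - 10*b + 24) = b - 4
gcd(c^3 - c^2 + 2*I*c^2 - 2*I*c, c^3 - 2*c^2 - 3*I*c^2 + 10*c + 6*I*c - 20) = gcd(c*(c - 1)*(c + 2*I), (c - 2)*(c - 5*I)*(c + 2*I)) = c + 2*I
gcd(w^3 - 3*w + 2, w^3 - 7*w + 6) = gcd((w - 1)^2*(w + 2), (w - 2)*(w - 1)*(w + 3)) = w - 1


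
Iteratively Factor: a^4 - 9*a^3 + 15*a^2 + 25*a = (a - 5)*(a^3 - 4*a^2 - 5*a) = (a - 5)^2*(a^2 + a) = (a - 5)^2*(a + 1)*(a)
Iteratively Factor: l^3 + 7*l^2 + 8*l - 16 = (l - 1)*(l^2 + 8*l + 16) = (l - 1)*(l + 4)*(l + 4)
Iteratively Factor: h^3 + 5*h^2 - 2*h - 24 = (h + 4)*(h^2 + h - 6) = (h - 2)*(h + 4)*(h + 3)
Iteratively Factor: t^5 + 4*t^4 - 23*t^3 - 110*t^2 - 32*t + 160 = (t - 1)*(t^4 + 5*t^3 - 18*t^2 - 128*t - 160) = (t - 1)*(t + 2)*(t^3 + 3*t^2 - 24*t - 80) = (t - 5)*(t - 1)*(t + 2)*(t^2 + 8*t + 16) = (t - 5)*(t - 1)*(t + 2)*(t + 4)*(t + 4)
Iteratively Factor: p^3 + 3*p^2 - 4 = (p - 1)*(p^2 + 4*p + 4) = (p - 1)*(p + 2)*(p + 2)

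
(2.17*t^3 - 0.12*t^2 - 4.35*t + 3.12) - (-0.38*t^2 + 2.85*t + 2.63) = 2.17*t^3 + 0.26*t^2 - 7.2*t + 0.49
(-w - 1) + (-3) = -w - 4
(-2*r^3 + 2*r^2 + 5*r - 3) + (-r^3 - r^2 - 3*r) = -3*r^3 + r^2 + 2*r - 3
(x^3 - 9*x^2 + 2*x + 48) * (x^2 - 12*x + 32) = x^5 - 21*x^4 + 142*x^3 - 264*x^2 - 512*x + 1536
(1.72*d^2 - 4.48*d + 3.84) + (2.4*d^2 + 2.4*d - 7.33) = 4.12*d^2 - 2.08*d - 3.49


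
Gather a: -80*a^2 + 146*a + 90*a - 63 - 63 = -80*a^2 + 236*a - 126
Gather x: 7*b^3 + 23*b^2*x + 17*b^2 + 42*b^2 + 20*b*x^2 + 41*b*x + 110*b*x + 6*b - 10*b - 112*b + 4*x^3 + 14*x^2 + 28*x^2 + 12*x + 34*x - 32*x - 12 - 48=7*b^3 + 59*b^2 - 116*b + 4*x^3 + x^2*(20*b + 42) + x*(23*b^2 + 151*b + 14) - 60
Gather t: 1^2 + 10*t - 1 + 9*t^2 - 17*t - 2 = 9*t^2 - 7*t - 2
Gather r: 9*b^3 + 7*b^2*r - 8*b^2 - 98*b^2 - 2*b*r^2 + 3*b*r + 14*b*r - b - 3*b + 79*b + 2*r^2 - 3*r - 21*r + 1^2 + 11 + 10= 9*b^3 - 106*b^2 + 75*b + r^2*(2 - 2*b) + r*(7*b^2 + 17*b - 24) + 22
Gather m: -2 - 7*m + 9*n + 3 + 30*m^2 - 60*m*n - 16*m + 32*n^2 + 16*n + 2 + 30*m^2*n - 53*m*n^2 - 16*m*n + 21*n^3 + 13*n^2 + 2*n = m^2*(30*n + 30) + m*(-53*n^2 - 76*n - 23) + 21*n^3 + 45*n^2 + 27*n + 3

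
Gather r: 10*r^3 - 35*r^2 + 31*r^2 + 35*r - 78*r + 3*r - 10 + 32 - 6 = 10*r^3 - 4*r^2 - 40*r + 16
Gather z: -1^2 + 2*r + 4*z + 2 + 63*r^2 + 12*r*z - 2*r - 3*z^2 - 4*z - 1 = 63*r^2 + 12*r*z - 3*z^2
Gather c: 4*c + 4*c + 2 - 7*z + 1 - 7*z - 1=8*c - 14*z + 2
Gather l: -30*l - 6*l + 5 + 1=6 - 36*l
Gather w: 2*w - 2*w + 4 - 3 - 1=0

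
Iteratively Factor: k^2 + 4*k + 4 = (k + 2)*(k + 2)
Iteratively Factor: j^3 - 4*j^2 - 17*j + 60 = (j + 4)*(j^2 - 8*j + 15) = (j - 5)*(j + 4)*(j - 3)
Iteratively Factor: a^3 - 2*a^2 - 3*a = (a)*(a^2 - 2*a - 3) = a*(a + 1)*(a - 3)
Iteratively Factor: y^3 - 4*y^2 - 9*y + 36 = (y + 3)*(y^2 - 7*y + 12) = (y - 3)*(y + 3)*(y - 4)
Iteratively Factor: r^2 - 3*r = (r)*(r - 3)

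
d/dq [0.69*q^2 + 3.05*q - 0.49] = 1.38*q + 3.05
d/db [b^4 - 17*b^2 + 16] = 4*b^3 - 34*b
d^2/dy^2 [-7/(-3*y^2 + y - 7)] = 14*(-9*y^2 + 3*y + (6*y - 1)^2 - 21)/(3*y^2 - y + 7)^3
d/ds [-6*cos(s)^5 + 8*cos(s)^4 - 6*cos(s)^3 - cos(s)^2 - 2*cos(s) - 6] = 2*(15*cos(s)^4 - 16*cos(s)^3 + 9*cos(s)^2 + cos(s) + 1)*sin(s)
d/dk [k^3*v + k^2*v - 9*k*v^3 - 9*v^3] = v*(3*k^2 + 2*k - 9*v^2)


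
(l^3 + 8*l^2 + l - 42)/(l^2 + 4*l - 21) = (l^2 + l - 6)/(l - 3)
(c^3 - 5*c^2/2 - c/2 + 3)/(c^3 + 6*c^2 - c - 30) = (2*c^2 - c - 3)/(2*(c^2 + 8*c + 15))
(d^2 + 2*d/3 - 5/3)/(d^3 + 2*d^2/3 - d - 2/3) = (3*d + 5)/(3*d^2 + 5*d + 2)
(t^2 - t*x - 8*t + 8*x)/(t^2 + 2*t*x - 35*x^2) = (t^2 - t*x - 8*t + 8*x)/(t^2 + 2*t*x - 35*x^2)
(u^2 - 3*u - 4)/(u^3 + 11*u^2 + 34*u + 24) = (u - 4)/(u^2 + 10*u + 24)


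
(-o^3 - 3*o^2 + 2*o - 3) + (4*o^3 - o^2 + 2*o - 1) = 3*o^3 - 4*o^2 + 4*o - 4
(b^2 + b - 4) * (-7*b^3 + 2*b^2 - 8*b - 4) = -7*b^5 - 5*b^4 + 22*b^3 - 20*b^2 + 28*b + 16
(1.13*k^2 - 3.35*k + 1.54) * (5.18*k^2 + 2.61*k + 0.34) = 5.8534*k^4 - 14.4037*k^3 - 0.382099999999999*k^2 + 2.8804*k + 0.5236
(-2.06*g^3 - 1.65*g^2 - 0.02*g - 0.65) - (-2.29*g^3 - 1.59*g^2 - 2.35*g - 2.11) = 0.23*g^3 - 0.0599999999999998*g^2 + 2.33*g + 1.46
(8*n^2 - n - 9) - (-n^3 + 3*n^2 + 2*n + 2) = n^3 + 5*n^2 - 3*n - 11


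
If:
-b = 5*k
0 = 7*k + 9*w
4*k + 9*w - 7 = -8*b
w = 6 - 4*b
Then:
No Solution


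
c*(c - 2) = c^2 - 2*c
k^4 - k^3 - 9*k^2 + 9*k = k*(k - 3)*(k - 1)*(k + 3)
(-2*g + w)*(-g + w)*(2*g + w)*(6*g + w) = 24*g^4 - 20*g^3*w - 10*g^2*w^2 + 5*g*w^3 + w^4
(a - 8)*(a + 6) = a^2 - 2*a - 48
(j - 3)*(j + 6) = j^2 + 3*j - 18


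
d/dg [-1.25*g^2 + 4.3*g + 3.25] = 4.3 - 2.5*g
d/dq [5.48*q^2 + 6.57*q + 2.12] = 10.96*q + 6.57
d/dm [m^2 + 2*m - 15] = 2*m + 2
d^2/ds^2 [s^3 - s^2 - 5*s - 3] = 6*s - 2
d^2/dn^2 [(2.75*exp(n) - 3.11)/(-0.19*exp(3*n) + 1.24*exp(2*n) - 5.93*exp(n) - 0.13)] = (-0.3971*exp(6*n) + 2.954139*exp(5*n) + 0.105423999999985*exp(4*n) + 6.79754300000002*exp(3*n) - 71.956509*exp(2*n) + 113.488142*exp(n) - 2.443974)*exp(n)/(0.006859*exp(9*n) - 0.134292*exp(8*n) + 1.518651*exp(7*n) - 10.275193*exp(6*n) + 47.214129*exp(5*n) - 129.334938*exp(4*n) + 202.801994*exp(3*n) + 13.651443*exp(2*n) + 0.300651*exp(n) + 0.002197)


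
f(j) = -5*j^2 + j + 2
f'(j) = 1 - 10*j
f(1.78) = -12.06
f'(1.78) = -16.80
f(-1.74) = -14.88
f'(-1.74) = 18.40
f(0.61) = 0.75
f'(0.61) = -5.10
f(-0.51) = 0.19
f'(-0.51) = 6.10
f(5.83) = -162.11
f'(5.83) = -57.30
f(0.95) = -1.56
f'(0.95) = -8.50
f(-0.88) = -2.75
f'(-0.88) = 9.80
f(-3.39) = -58.85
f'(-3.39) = 34.90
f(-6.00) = -184.00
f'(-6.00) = 61.00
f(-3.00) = -46.00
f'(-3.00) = 31.00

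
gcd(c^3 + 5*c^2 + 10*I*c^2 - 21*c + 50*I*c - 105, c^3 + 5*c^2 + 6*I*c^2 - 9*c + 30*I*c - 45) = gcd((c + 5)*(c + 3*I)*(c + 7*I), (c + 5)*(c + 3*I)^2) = c^2 + c*(5 + 3*I) + 15*I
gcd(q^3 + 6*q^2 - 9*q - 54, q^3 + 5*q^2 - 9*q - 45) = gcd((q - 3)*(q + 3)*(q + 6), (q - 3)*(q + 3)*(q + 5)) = q^2 - 9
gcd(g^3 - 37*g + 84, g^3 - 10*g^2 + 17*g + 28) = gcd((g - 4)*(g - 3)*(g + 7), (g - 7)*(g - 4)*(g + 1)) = g - 4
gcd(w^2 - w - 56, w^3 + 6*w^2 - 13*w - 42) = w + 7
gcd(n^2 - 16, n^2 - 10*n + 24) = n - 4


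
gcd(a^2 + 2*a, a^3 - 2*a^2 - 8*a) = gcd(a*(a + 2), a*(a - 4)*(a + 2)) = a^2 + 2*a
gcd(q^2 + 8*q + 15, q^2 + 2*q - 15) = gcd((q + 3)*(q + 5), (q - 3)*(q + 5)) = q + 5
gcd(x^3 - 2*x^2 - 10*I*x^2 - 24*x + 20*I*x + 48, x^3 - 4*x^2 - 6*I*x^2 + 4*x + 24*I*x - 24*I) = x^2 + x*(-2 - 6*I) + 12*I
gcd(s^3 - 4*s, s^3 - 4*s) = s^3 - 4*s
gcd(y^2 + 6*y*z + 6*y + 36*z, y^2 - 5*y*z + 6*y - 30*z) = y + 6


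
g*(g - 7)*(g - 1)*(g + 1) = g^4 - 7*g^3 - g^2 + 7*g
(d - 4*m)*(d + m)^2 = d^3 - 2*d^2*m - 7*d*m^2 - 4*m^3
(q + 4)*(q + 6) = q^2 + 10*q + 24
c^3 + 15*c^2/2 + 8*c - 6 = (c - 1/2)*(c + 2)*(c + 6)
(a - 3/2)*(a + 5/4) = a^2 - a/4 - 15/8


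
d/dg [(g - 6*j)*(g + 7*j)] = 2*g + j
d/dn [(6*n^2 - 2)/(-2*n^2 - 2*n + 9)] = 4*(-3*n^2 + 25*n - 1)/(4*n^4 + 8*n^3 - 32*n^2 - 36*n + 81)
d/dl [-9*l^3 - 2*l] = -27*l^2 - 2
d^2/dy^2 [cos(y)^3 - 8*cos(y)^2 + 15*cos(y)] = -63*cos(y)/4 + 16*cos(2*y) - 9*cos(3*y)/4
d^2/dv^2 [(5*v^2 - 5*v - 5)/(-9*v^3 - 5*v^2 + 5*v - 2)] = 30*(-27*v^6 + 81*v^5 + 162*v^4 + 177*v^3 - 46*v^2 - 53*v + 7)/(729*v^9 + 1215*v^8 - 540*v^7 - 739*v^6 + 840*v^5 - 15*v^4 - 317*v^3 + 210*v^2 - 60*v + 8)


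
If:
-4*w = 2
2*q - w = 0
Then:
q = -1/4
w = -1/2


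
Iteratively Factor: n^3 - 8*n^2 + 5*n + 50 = (n - 5)*(n^2 - 3*n - 10) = (n - 5)*(n + 2)*(n - 5)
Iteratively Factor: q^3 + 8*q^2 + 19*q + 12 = (q + 1)*(q^2 + 7*q + 12) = (q + 1)*(q + 4)*(q + 3)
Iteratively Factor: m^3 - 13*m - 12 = (m - 4)*(m^2 + 4*m + 3) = (m - 4)*(m + 1)*(m + 3)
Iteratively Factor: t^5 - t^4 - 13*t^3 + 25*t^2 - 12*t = (t - 1)*(t^4 - 13*t^2 + 12*t) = t*(t - 1)*(t^3 - 13*t + 12) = t*(t - 1)*(t + 4)*(t^2 - 4*t + 3) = t*(t - 3)*(t - 1)*(t + 4)*(t - 1)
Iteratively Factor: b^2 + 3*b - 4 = (b + 4)*(b - 1)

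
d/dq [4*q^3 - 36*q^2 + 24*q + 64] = 12*q^2 - 72*q + 24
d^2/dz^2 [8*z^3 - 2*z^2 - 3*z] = 48*z - 4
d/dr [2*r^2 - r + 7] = 4*r - 1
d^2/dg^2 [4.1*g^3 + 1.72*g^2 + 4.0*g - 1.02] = 24.6*g + 3.44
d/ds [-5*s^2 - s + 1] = -10*s - 1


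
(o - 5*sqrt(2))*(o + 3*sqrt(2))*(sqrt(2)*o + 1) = sqrt(2)*o^3 - 3*o^2 - 32*sqrt(2)*o - 30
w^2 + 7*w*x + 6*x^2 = (w + x)*(w + 6*x)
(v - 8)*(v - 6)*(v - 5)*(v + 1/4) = v^4 - 75*v^3/4 + 453*v^2/4 - 421*v/2 - 60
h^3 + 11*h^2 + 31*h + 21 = (h + 1)*(h + 3)*(h + 7)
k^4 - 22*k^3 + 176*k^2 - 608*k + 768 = (k - 8)*(k - 6)*(k - 4)^2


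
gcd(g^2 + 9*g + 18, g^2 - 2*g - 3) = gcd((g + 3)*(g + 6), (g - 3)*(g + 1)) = 1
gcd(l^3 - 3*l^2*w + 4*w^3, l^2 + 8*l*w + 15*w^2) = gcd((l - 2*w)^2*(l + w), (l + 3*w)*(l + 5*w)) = 1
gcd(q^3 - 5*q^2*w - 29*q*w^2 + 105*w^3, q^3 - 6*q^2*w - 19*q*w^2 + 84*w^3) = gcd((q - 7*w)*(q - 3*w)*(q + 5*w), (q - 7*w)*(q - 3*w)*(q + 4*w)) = q^2 - 10*q*w + 21*w^2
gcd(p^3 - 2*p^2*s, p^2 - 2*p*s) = p^2 - 2*p*s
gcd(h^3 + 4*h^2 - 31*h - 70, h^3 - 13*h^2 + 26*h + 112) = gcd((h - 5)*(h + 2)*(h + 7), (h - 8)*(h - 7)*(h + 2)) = h + 2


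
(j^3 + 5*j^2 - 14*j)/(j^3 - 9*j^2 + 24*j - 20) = j*(j + 7)/(j^2 - 7*j + 10)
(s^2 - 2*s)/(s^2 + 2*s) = (s - 2)/(s + 2)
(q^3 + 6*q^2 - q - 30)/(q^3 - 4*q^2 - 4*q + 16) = (q^2 + 8*q + 15)/(q^2 - 2*q - 8)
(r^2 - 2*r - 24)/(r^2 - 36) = (r + 4)/(r + 6)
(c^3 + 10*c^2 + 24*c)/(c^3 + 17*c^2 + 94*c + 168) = c/(c + 7)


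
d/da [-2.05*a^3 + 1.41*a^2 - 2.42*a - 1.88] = -6.15*a^2 + 2.82*a - 2.42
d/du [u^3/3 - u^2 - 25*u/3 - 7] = u^2 - 2*u - 25/3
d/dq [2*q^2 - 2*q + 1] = 4*q - 2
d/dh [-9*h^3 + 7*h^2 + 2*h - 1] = -27*h^2 + 14*h + 2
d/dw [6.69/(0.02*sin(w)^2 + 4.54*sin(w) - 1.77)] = -(0.2676*sin(w) + 30.3726)*cos(w)/(0.02*sin(w)^2 + 4.54*sin(w) - 1.77)^2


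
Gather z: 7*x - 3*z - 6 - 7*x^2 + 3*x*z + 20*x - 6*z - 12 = -7*x^2 + 27*x + z*(3*x - 9) - 18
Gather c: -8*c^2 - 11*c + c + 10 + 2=-8*c^2 - 10*c + 12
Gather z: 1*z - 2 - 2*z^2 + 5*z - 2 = -2*z^2 + 6*z - 4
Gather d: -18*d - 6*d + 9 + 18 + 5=32 - 24*d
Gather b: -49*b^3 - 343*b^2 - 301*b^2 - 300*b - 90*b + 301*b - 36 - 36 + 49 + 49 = -49*b^3 - 644*b^2 - 89*b + 26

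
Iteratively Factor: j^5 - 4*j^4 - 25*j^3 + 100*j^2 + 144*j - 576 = (j - 3)*(j^4 - j^3 - 28*j^2 + 16*j + 192) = (j - 4)*(j - 3)*(j^3 + 3*j^2 - 16*j - 48) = (j - 4)^2*(j - 3)*(j^2 + 7*j + 12) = (j - 4)^2*(j - 3)*(j + 4)*(j + 3)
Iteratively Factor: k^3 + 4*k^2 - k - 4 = (k - 1)*(k^2 + 5*k + 4) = (k - 1)*(k + 4)*(k + 1)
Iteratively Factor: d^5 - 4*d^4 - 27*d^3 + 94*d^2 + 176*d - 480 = (d - 2)*(d^4 - 2*d^3 - 31*d^2 + 32*d + 240) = (d - 2)*(d + 3)*(d^3 - 5*d^2 - 16*d + 80) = (d - 5)*(d - 2)*(d + 3)*(d^2 - 16) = (d - 5)*(d - 4)*(d - 2)*(d + 3)*(d + 4)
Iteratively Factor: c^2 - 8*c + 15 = (c - 5)*(c - 3)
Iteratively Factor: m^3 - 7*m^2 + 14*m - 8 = (m - 4)*(m^2 - 3*m + 2) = (m - 4)*(m - 2)*(m - 1)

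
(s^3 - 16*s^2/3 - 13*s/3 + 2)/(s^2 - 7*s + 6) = (3*s^2 + 2*s - 1)/(3*(s - 1))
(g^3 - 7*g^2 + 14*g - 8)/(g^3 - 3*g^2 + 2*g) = (g - 4)/g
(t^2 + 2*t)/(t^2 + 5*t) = (t + 2)/(t + 5)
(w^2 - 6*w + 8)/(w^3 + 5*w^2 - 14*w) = (w - 4)/(w*(w + 7))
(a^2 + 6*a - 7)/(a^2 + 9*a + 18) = (a^2 + 6*a - 7)/(a^2 + 9*a + 18)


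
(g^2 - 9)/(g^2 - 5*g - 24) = (g - 3)/(g - 8)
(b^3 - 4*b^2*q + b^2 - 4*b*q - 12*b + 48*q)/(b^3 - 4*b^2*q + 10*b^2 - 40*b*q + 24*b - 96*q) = (b - 3)/(b + 6)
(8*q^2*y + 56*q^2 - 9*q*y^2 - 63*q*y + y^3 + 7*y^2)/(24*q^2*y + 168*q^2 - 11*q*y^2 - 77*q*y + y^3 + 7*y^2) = (-q + y)/(-3*q + y)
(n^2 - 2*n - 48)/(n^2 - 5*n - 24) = (n + 6)/(n + 3)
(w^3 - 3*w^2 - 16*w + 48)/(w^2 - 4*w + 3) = (w^2 - 16)/(w - 1)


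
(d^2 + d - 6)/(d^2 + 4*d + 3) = (d - 2)/(d + 1)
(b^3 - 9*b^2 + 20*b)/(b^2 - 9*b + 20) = b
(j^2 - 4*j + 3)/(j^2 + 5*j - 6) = (j - 3)/(j + 6)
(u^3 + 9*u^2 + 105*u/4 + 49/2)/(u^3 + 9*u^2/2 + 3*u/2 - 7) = (u + 7/2)/(u - 1)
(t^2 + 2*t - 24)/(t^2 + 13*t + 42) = (t - 4)/(t + 7)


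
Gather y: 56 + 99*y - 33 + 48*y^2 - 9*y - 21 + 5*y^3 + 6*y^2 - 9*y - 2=5*y^3 + 54*y^2 + 81*y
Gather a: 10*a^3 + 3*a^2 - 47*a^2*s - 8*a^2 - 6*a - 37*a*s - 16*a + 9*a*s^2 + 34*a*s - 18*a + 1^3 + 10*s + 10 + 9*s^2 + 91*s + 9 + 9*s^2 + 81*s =10*a^3 + a^2*(-47*s - 5) + a*(9*s^2 - 3*s - 40) + 18*s^2 + 182*s + 20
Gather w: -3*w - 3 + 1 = -3*w - 2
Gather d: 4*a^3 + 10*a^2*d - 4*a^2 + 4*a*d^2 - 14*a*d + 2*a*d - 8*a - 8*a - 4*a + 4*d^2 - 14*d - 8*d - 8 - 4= 4*a^3 - 4*a^2 - 20*a + d^2*(4*a + 4) + d*(10*a^2 - 12*a - 22) - 12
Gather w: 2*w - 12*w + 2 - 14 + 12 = -10*w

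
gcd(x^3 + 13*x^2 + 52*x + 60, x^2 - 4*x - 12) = x + 2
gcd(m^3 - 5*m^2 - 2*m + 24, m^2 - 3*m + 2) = 1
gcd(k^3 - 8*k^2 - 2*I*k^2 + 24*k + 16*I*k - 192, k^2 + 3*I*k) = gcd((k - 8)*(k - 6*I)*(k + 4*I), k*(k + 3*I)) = 1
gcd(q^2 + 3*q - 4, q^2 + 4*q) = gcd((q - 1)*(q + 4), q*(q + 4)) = q + 4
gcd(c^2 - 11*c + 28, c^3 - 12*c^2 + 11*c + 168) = c - 7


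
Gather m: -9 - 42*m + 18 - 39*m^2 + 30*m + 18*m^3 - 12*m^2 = 18*m^3 - 51*m^2 - 12*m + 9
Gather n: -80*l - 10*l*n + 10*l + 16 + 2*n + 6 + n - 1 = -70*l + n*(3 - 10*l) + 21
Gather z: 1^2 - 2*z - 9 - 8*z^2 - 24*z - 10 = -8*z^2 - 26*z - 18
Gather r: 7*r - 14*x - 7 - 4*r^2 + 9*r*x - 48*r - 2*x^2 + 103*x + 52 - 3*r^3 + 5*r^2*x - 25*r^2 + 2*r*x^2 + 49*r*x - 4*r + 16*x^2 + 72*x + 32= -3*r^3 + r^2*(5*x - 29) + r*(2*x^2 + 58*x - 45) + 14*x^2 + 161*x + 77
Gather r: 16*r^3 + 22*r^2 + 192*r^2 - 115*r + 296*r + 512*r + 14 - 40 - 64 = 16*r^3 + 214*r^2 + 693*r - 90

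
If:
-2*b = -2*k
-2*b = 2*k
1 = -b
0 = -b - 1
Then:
No Solution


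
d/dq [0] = 0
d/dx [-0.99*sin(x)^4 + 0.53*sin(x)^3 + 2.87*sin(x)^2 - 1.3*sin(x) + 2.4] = (-3.96*sin(x)^3 + 1.59*sin(x)^2 + 5.74*sin(x) - 1.3)*cos(x)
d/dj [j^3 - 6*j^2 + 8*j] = 3*j^2 - 12*j + 8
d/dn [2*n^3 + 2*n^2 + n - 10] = 6*n^2 + 4*n + 1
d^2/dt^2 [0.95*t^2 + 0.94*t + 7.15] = 1.90000000000000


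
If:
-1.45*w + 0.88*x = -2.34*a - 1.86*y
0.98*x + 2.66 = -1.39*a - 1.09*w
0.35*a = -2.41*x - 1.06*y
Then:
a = -0.232324091351381*y - 0.913888397579408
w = 0.661378548968163*y - 1.39427803773211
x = 0.1327223813912 - 0.406094011629467*y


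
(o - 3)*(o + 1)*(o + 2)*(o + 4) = o^4 + 4*o^3 - 7*o^2 - 34*o - 24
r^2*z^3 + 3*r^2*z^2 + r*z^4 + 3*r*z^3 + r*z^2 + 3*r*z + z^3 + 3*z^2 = z*(r + z)*(z + 3)*(r*z + 1)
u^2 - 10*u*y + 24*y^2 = (u - 6*y)*(u - 4*y)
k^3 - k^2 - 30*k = k*(k - 6)*(k + 5)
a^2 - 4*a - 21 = (a - 7)*(a + 3)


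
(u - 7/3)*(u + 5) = u^2 + 8*u/3 - 35/3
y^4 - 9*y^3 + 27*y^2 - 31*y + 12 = (y - 4)*(y - 3)*(y - 1)^2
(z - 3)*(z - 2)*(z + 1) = z^3 - 4*z^2 + z + 6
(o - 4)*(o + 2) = o^2 - 2*o - 8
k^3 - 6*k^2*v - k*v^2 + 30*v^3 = (k - 5*v)*(k - 3*v)*(k + 2*v)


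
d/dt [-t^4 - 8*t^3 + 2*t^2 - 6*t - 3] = -4*t^3 - 24*t^2 + 4*t - 6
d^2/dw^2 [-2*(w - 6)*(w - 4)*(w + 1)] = 36 - 12*w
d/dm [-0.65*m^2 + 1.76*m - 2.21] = 1.76 - 1.3*m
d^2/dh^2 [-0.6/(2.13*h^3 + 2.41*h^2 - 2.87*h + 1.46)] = ((7.668*h + 2.892)*(2.13*h^3 + 2.41*h^2 - 2.87*h + 1.46) - 0.6*(6.39*h^2 + 4.82*h - 2.87)*(12.78*h^2 + 9.64*h - 5.74))/(2.13*h^3 + 2.41*h^2 - 2.87*h + 1.46)^3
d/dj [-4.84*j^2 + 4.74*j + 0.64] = 4.74 - 9.68*j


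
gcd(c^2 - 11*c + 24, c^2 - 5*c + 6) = c - 3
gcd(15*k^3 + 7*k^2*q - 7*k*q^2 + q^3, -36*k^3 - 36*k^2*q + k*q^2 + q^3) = k + q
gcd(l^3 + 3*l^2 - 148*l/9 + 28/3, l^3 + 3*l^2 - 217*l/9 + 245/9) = l - 7/3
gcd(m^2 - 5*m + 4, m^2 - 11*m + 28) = m - 4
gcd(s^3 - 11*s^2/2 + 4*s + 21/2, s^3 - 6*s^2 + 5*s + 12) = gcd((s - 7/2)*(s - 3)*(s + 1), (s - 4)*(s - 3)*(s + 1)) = s^2 - 2*s - 3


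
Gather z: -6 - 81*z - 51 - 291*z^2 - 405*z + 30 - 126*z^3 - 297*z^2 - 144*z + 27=-126*z^3 - 588*z^2 - 630*z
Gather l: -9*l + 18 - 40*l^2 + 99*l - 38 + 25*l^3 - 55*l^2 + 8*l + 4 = 25*l^3 - 95*l^2 + 98*l - 16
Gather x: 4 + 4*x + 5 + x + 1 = 5*x + 10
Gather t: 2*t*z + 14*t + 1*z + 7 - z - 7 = t*(2*z + 14)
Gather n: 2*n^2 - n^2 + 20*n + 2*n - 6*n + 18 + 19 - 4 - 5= n^2 + 16*n + 28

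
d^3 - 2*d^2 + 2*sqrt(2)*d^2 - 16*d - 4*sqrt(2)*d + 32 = (d - 2)*(d - 2*sqrt(2))*(d + 4*sqrt(2))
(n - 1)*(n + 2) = n^2 + n - 2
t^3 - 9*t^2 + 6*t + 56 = (t - 7)*(t - 4)*(t + 2)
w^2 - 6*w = w*(w - 6)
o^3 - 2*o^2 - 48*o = o*(o - 8)*(o + 6)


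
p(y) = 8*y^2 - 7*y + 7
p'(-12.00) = -199.00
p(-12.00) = 1243.00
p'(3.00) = 41.00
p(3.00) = 58.00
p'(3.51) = 49.16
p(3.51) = 80.99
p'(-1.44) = -30.04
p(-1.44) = 33.67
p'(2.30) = 29.80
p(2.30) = 33.22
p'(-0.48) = -14.68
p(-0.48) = 12.20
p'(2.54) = 33.64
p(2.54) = 40.83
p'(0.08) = -5.72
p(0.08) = 6.49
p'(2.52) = 33.32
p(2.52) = 40.16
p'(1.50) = 17.00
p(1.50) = 14.50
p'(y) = 16*y - 7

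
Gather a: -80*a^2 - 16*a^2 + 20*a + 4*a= -96*a^2 + 24*a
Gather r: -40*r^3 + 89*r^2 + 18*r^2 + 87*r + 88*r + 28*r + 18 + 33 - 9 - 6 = -40*r^3 + 107*r^2 + 203*r + 36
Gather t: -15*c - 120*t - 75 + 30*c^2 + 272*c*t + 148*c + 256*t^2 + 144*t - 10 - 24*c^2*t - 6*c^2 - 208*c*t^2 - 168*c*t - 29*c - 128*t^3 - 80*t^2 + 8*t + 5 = 24*c^2 + 104*c - 128*t^3 + t^2*(176 - 208*c) + t*(-24*c^2 + 104*c + 32) - 80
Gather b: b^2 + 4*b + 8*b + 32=b^2 + 12*b + 32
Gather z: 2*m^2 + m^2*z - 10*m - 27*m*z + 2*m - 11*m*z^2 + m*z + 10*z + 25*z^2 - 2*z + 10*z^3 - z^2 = 2*m^2 - 8*m + 10*z^3 + z^2*(24 - 11*m) + z*(m^2 - 26*m + 8)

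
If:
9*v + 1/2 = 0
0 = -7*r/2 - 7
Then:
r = -2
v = -1/18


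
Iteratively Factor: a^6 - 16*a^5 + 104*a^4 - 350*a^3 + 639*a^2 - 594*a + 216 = (a - 1)*(a^5 - 15*a^4 + 89*a^3 - 261*a^2 + 378*a - 216) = (a - 2)*(a - 1)*(a^4 - 13*a^3 + 63*a^2 - 135*a + 108) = (a - 3)*(a - 2)*(a - 1)*(a^3 - 10*a^2 + 33*a - 36) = (a - 3)^2*(a - 2)*(a - 1)*(a^2 - 7*a + 12) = (a - 3)^3*(a - 2)*(a - 1)*(a - 4)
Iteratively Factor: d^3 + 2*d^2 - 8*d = (d + 4)*(d^2 - 2*d) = (d - 2)*(d + 4)*(d)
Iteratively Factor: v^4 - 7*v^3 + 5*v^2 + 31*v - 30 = (v + 2)*(v^3 - 9*v^2 + 23*v - 15) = (v - 5)*(v + 2)*(v^2 - 4*v + 3) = (v - 5)*(v - 3)*(v + 2)*(v - 1)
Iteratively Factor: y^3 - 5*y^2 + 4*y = (y - 4)*(y^2 - y) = (y - 4)*(y - 1)*(y)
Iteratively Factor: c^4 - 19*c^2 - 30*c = (c + 2)*(c^3 - 2*c^2 - 15*c) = c*(c + 2)*(c^2 - 2*c - 15) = c*(c - 5)*(c + 2)*(c + 3)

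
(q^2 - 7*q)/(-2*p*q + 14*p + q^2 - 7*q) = -q/(2*p - q)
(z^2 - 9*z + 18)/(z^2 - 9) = (z - 6)/(z + 3)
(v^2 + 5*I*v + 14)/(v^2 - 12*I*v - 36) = (v^2 + 5*I*v + 14)/(v^2 - 12*I*v - 36)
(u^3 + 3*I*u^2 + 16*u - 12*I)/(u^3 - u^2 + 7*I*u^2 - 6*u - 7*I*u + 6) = (u^2 - 3*I*u - 2)/(u^2 + u*(-1 + I) - I)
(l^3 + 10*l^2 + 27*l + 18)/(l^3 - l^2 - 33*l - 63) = (l^2 + 7*l + 6)/(l^2 - 4*l - 21)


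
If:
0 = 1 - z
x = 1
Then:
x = 1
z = 1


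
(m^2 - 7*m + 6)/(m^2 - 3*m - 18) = (m - 1)/(m + 3)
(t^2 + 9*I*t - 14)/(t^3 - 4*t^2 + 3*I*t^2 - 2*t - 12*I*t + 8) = (t + 7*I)/(t^2 + t*(-4 + I) - 4*I)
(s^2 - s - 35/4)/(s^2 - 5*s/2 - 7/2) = (s + 5/2)/(s + 1)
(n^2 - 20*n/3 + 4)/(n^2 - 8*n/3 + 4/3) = (n - 6)/(n - 2)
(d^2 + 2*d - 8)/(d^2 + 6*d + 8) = (d - 2)/(d + 2)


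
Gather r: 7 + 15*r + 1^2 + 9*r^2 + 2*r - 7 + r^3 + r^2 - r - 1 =r^3 + 10*r^2 + 16*r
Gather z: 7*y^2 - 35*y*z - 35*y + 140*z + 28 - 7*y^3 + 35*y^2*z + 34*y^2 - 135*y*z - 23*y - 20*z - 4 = -7*y^3 + 41*y^2 - 58*y + z*(35*y^2 - 170*y + 120) + 24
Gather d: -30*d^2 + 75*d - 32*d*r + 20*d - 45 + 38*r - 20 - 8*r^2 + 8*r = -30*d^2 + d*(95 - 32*r) - 8*r^2 + 46*r - 65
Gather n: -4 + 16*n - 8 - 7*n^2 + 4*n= -7*n^2 + 20*n - 12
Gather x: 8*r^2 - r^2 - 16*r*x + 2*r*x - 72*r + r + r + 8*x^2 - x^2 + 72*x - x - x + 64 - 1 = 7*r^2 - 70*r + 7*x^2 + x*(70 - 14*r) + 63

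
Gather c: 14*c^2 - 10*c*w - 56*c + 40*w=14*c^2 + c*(-10*w - 56) + 40*w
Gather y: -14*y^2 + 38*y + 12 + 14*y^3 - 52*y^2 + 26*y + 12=14*y^3 - 66*y^2 + 64*y + 24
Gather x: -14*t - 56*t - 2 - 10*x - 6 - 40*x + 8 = -70*t - 50*x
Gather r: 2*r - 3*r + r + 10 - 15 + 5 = 0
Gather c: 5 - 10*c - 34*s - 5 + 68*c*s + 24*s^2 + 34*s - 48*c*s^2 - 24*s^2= c*(-48*s^2 + 68*s - 10)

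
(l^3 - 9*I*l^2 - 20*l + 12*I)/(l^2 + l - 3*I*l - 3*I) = (l^3 - 9*I*l^2 - 20*l + 12*I)/(l^2 + l - 3*I*l - 3*I)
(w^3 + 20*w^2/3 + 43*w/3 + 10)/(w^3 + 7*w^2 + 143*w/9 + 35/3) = 3*(w + 2)/(3*w + 7)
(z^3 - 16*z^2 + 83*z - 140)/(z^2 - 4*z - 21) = (z^2 - 9*z + 20)/(z + 3)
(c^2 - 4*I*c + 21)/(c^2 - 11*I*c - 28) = (c + 3*I)/(c - 4*I)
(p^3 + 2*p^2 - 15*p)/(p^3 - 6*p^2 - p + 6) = p*(p^2 + 2*p - 15)/(p^3 - 6*p^2 - p + 6)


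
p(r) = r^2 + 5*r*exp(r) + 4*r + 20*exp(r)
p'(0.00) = 29.00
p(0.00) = 20.00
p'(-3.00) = -1.50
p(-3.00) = -2.75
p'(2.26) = 356.39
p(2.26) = 314.10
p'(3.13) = 940.09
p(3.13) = 837.77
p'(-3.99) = -3.89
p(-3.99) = -0.04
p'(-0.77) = 12.25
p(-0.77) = 4.99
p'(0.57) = 54.39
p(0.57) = 43.01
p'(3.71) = 1790.60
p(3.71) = 1603.52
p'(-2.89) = -1.19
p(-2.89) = -2.90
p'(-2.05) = 1.80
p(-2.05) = -2.74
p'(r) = 5*r*exp(r) + 2*r + 25*exp(r) + 4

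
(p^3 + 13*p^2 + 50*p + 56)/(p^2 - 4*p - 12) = (p^2 + 11*p + 28)/(p - 6)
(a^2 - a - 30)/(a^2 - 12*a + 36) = (a + 5)/(a - 6)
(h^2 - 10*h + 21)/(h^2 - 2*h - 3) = (h - 7)/(h + 1)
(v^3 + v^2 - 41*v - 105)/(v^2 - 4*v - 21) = v + 5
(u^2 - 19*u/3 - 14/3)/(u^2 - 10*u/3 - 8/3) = (u - 7)/(u - 4)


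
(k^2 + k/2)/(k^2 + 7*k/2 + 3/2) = k/(k + 3)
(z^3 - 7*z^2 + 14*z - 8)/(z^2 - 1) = (z^2 - 6*z + 8)/(z + 1)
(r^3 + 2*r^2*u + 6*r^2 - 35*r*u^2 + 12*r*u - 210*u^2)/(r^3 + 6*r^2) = 1 + 2*u/r - 35*u^2/r^2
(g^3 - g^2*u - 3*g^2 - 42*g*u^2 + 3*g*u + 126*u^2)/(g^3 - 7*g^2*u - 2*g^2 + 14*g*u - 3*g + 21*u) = (g + 6*u)/(g + 1)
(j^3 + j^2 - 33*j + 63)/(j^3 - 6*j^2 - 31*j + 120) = (j^2 + 4*j - 21)/(j^2 - 3*j - 40)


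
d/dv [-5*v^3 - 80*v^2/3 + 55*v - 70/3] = -15*v^2 - 160*v/3 + 55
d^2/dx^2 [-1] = 0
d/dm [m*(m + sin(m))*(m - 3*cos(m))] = m*(m + sin(m))*(3*sin(m) + 1) + m*(m - 3*cos(m))*(cos(m) + 1) + (m + sin(m))*(m - 3*cos(m))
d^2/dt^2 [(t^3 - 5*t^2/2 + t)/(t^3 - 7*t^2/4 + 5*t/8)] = -96/(64*t^3 - 240*t^2 + 300*t - 125)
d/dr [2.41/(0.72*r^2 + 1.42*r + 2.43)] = (-3.4704*r - 3.4222)/(0.72*r^2 + 1.42*r + 2.43)^2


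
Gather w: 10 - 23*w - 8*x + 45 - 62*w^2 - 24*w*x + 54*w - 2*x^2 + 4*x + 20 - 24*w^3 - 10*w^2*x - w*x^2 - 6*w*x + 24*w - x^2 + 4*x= -24*w^3 + w^2*(-10*x - 62) + w*(-x^2 - 30*x + 55) - 3*x^2 + 75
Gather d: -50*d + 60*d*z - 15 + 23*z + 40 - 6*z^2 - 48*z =d*(60*z - 50) - 6*z^2 - 25*z + 25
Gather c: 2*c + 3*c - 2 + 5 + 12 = 5*c + 15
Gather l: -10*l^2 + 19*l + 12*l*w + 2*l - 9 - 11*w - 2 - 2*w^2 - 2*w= -10*l^2 + l*(12*w + 21) - 2*w^2 - 13*w - 11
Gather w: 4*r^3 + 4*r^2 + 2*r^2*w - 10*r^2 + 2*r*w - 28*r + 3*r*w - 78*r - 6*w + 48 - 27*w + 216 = 4*r^3 - 6*r^2 - 106*r + w*(2*r^2 + 5*r - 33) + 264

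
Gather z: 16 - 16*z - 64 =-16*z - 48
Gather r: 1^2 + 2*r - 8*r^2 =-8*r^2 + 2*r + 1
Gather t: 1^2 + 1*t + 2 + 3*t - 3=4*t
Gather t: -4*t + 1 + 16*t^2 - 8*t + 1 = 16*t^2 - 12*t + 2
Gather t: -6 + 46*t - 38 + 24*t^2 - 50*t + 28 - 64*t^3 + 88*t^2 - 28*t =-64*t^3 + 112*t^2 - 32*t - 16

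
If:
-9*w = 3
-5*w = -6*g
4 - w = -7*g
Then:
No Solution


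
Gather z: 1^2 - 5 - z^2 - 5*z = -z^2 - 5*z - 4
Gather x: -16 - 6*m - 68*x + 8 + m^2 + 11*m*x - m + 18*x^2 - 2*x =m^2 - 7*m + 18*x^2 + x*(11*m - 70) - 8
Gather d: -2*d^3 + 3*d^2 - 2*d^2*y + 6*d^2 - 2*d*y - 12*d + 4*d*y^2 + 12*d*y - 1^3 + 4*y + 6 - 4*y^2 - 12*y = -2*d^3 + d^2*(9 - 2*y) + d*(4*y^2 + 10*y - 12) - 4*y^2 - 8*y + 5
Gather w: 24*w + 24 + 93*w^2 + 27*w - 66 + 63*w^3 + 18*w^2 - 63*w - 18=63*w^3 + 111*w^2 - 12*w - 60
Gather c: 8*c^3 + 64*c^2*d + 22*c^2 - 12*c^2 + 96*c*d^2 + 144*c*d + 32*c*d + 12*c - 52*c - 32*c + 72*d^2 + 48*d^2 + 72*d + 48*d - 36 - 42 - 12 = 8*c^3 + c^2*(64*d + 10) + c*(96*d^2 + 176*d - 72) + 120*d^2 + 120*d - 90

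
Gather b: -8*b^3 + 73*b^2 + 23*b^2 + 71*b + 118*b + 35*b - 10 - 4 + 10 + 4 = -8*b^3 + 96*b^2 + 224*b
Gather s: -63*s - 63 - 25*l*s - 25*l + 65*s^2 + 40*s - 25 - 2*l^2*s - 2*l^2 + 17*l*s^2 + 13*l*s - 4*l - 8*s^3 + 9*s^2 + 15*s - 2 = -2*l^2 - 29*l - 8*s^3 + s^2*(17*l + 74) + s*(-2*l^2 - 12*l - 8) - 90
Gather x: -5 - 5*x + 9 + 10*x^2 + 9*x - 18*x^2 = -8*x^2 + 4*x + 4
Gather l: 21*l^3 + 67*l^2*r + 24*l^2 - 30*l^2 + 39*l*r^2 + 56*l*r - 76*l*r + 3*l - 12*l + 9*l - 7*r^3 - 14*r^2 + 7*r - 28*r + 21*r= 21*l^3 + l^2*(67*r - 6) + l*(39*r^2 - 20*r) - 7*r^3 - 14*r^2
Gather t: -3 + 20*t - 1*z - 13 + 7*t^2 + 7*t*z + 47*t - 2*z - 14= 7*t^2 + t*(7*z + 67) - 3*z - 30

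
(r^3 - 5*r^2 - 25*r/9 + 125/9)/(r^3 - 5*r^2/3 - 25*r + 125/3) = (r + 5/3)/(r + 5)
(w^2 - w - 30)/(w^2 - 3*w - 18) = (w + 5)/(w + 3)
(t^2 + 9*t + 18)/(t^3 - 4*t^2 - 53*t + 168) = (t^2 + 9*t + 18)/(t^3 - 4*t^2 - 53*t + 168)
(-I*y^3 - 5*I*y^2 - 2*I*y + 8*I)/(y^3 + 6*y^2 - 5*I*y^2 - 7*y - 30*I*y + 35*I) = I*(-y^2 - 6*y - 8)/(y^2 + y*(7 - 5*I) - 35*I)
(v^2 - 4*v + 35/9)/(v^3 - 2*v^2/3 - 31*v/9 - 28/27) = 3*(3*v - 5)/(9*v^2 + 15*v + 4)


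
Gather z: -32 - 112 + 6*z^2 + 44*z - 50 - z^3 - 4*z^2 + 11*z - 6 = -z^3 + 2*z^2 + 55*z - 200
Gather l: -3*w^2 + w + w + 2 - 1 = -3*w^2 + 2*w + 1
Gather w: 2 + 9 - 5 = 6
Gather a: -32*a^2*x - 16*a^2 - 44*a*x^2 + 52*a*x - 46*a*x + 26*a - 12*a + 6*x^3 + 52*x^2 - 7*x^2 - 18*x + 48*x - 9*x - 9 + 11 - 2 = a^2*(-32*x - 16) + a*(-44*x^2 + 6*x + 14) + 6*x^3 + 45*x^2 + 21*x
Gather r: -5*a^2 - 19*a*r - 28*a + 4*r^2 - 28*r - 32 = -5*a^2 - 28*a + 4*r^2 + r*(-19*a - 28) - 32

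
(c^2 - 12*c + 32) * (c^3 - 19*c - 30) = c^5 - 12*c^4 + 13*c^3 + 198*c^2 - 248*c - 960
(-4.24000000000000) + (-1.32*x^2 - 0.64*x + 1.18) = -1.32*x^2 - 0.64*x - 3.06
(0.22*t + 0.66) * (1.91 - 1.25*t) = -0.275*t^2 - 0.4048*t + 1.2606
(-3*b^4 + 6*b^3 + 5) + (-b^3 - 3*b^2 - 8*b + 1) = -3*b^4 + 5*b^3 - 3*b^2 - 8*b + 6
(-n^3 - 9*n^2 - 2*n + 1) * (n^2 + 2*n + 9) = -n^5 - 11*n^4 - 29*n^3 - 84*n^2 - 16*n + 9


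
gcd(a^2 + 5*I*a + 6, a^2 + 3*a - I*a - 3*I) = a - I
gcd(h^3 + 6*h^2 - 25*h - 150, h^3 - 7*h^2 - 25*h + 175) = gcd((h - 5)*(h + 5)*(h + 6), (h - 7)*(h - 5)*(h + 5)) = h^2 - 25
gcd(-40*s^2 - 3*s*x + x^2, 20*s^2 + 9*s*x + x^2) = 5*s + x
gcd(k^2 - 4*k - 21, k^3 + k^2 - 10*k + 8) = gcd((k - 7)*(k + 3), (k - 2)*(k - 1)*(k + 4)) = 1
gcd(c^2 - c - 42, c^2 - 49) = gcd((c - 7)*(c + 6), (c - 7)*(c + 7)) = c - 7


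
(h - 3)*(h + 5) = h^2 + 2*h - 15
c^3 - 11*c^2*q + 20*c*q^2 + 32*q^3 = (c - 8*q)*(c - 4*q)*(c + q)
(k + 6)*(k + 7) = k^2 + 13*k + 42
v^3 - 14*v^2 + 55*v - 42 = (v - 7)*(v - 6)*(v - 1)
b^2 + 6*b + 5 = (b + 1)*(b + 5)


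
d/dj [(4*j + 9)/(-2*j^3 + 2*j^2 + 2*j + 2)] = (8*j^3 + 23*j^2 - 18*j - 5)/(2*(j^6 - 2*j^5 - j^4 + 3*j^2 + 2*j + 1))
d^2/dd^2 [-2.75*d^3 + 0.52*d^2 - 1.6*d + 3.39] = 1.04 - 16.5*d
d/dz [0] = 0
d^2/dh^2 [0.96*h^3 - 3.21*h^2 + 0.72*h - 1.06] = 5.76*h - 6.42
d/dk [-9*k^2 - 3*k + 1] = -18*k - 3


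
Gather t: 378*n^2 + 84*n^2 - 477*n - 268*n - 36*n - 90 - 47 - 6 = 462*n^2 - 781*n - 143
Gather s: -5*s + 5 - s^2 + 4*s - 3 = -s^2 - s + 2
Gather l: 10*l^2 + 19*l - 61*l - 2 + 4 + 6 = 10*l^2 - 42*l + 8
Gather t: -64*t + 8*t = -56*t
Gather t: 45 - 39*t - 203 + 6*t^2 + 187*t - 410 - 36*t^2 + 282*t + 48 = -30*t^2 + 430*t - 520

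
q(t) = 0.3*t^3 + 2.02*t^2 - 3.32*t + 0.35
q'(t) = 0.9*t^2 + 4.04*t - 3.32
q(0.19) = -0.21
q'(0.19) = -2.52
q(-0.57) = 2.84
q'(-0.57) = -5.33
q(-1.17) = 6.52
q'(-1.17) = -6.81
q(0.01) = 0.32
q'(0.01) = -3.28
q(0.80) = -0.86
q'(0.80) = 0.49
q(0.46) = -0.72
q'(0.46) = -1.27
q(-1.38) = 7.99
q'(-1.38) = -7.18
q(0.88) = -0.80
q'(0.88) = 0.93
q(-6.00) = 28.19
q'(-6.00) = 4.84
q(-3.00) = 20.39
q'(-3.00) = -7.34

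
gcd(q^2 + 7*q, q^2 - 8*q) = q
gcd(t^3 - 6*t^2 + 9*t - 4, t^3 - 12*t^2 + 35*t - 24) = t - 1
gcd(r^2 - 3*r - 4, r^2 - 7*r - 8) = r + 1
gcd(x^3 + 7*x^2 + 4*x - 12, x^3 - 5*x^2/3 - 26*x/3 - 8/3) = x + 2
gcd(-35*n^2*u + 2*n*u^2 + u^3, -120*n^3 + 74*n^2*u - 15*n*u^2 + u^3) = -5*n + u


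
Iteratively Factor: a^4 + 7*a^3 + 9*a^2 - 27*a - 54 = (a + 3)*(a^3 + 4*a^2 - 3*a - 18) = (a - 2)*(a + 3)*(a^2 + 6*a + 9) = (a - 2)*(a + 3)^2*(a + 3)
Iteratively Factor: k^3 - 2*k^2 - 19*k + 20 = (k - 1)*(k^2 - k - 20) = (k - 5)*(k - 1)*(k + 4)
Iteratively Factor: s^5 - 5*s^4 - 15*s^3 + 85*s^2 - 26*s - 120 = (s - 5)*(s^4 - 15*s^2 + 10*s + 24) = (s - 5)*(s - 2)*(s^3 + 2*s^2 - 11*s - 12) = (s - 5)*(s - 2)*(s + 4)*(s^2 - 2*s - 3) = (s - 5)*(s - 3)*(s - 2)*(s + 4)*(s + 1)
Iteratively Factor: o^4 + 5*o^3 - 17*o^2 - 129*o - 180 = (o - 5)*(o^3 + 10*o^2 + 33*o + 36) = (o - 5)*(o + 4)*(o^2 + 6*o + 9) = (o - 5)*(o + 3)*(o + 4)*(o + 3)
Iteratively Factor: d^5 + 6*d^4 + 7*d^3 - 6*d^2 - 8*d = (d + 2)*(d^4 + 4*d^3 - d^2 - 4*d) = (d + 1)*(d + 2)*(d^3 + 3*d^2 - 4*d) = (d + 1)*(d + 2)*(d + 4)*(d^2 - d) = d*(d + 1)*(d + 2)*(d + 4)*(d - 1)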